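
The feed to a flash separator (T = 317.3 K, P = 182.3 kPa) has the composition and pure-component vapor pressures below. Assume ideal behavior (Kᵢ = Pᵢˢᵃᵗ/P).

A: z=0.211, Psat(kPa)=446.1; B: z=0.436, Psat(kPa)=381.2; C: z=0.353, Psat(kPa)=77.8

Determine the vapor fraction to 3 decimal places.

ψ = 0.834

Raoult's law: Kᵢ = Pᵢˢᵃᵗ/P = Pᵢˢᵃᵗ/182.3.
  K_A = 446.1/182.3 = 2.44707, K_B = 381.2/182.3 = 2.09106, K_C = 77.8/182.3 = 0.42677
Rachford–Rice: g(ψ) = Σ zᵢ(Kᵢ−1)/(1+ψ(Kᵢ−1)) = 0.
Feasibility: ΣzᵢKᵢ = 1.579, Σzᵢ/Kᵢ = 1.122 — both > 1, two phases present.
Iterate (Newton) starting at ψ = 0.5:
  ψ = 0.500: g = 0.2013, g' = -0.594 → ψ = 0.839
  ψ = 0.839: g = -0.0035, g' = -0.662 → ψ = 0.834
Converged at ψ = 0.834.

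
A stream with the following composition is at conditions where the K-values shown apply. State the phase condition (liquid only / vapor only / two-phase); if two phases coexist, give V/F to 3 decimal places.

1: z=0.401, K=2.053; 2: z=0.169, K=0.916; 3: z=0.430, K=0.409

ΣzᵢKᵢ = 1.154; Σzᵢ/Kᵢ = 1.431.
Both exceed 1, so a two-phase solution exists.
Let ψ = V/F and solve Σ zᵢ(Kᵢ−1)/(1+ψ(Kᵢ−1)) = 0.
Newton iteration, ψ⁰ = 0.5:
  ψ = 0.500: g = -0.0989, g' = -0.495 → ψ = 0.300
  ψ = 0.300: g = -0.0026, g' = -0.480 → ψ = 0.295
Converged at ψ = 0.295.

two-phase, V/F = 0.295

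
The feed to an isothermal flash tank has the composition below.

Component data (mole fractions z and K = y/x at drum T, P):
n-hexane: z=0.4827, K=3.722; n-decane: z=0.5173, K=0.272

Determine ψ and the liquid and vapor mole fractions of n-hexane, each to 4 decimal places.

Binary case is linear: z₁(K₁−1)(1+ψ(K₂−1)) + z₂(K₂−1)(1+ψ(K₁−1)) = 0
⇒ ψ = [z₁(K₁−1)+z₂(K₂−1)] / [−(K₁−1)(K₂−1)] = 0.93732/1.98162 = 0.4730
Compositions from xᵢ = zᵢ/(1+ψ(Kᵢ−1)), yᵢ = Kᵢxᵢ:
  n-hexane: x = 0.2110, y = 0.7854
  n-decane: x = 0.7890, y = 0.2146

ψ = 0.4730, x_n-hexane = 0.2110, y_n-hexane = 0.7854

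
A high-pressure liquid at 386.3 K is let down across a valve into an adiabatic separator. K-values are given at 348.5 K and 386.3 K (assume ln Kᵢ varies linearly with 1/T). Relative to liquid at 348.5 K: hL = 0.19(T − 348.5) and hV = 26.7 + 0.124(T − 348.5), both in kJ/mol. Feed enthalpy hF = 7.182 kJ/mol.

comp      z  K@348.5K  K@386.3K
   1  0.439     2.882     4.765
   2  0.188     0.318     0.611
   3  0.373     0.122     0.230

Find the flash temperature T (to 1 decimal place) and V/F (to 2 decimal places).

Adiabatic flash: solve Rachford–Rice at each trial T, then check hF = ψ·hV(T) + (1−ψ)·hL(T).
  T = 348.5 K: K = (2.882, 0.318, 0.122), RR gives ψ = 0.241, H_out = 6.426 kJ/mol
  T = 386.3 K: K = (4.765, 0.611, 0.230), RR gives ψ = 0.511, H_out = 19.559 kJ/mol
  T = 367.4 K: K = (3.754, 0.448, 0.170), RR gives ψ = 0.385, H_out = 13.396 kJ/mol
  T = 357.9 K: K = (3.298, 0.379, 0.145), RR gives ψ = 0.317, H_out = 10.064 kJ/mol
  T = 353.2 K: K = (3.086, 0.348, 0.133), RR gives ψ = 0.281, H_out = 8.300 kJ/mol
  T = 350.9 K: K = (2.985, 0.333, 0.128), RR gives ψ = 0.262, H_out = 7.399 kJ/mol
Linear interpolation between T = 348.5 (H_out = 6.426) and T = 350.9 (H_out = 7.399) on hF = 7.182 gives T ≈ 350.4 K, at which ψ = 0.26.

T = 350.4 K, V/F = 0.26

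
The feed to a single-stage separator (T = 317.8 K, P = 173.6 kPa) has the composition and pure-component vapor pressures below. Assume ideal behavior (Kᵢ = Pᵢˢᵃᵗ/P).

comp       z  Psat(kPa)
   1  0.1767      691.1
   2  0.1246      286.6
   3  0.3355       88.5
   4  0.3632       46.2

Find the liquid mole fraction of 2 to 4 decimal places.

Raoult's law: Kᵢ = Pᵢˢᵃᵗ/P = Pᵢˢᵃᵗ/173.6.
  K_1 = 691.1/173.6 = 3.980991, K_2 = 286.6/173.6 = 1.650922, K_3 = 88.5/173.6 = 0.509793, K_4 = 46.2/173.6 = 0.266129
Iterate (Newton) starting at V/F = 0.5:
  V/F = 0.5000: g = -0.36621, g' = -0.9128 → V/F = 0.0988
  V/F = 0.0988: g = 0.02290, g' = -1.3001 → V/F = 0.1164
  V/F = 0.1164: g = 0.00058, g' = -1.2356 → V/F = 0.1169
Converged at V/F = 0.1169.
Compositions from xᵢ = zᵢ/(1+V/F(Kᵢ−1)), yᵢ = Kᵢxᵢ:
  1: x = 0.1310, y = 0.5217
  2: x = 0.1158, y = 0.1912
  3: x = 0.3559, y = 0.1814
  4: x = 0.3973, y = 0.1057

x_2 = 0.1158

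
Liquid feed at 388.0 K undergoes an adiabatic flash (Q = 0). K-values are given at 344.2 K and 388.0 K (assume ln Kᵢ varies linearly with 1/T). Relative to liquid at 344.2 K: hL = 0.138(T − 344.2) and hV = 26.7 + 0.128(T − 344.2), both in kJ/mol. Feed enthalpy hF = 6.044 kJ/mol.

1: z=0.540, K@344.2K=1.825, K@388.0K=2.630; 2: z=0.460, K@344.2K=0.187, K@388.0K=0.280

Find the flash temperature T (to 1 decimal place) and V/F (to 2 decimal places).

T = 351.3 K, V/F = 0.19

Adiabatic flash: solve Rachford–Rice at each trial T, then check hF = ψ·hV(T) + (1−ψ)·hL(T).
  T = 344.2 K: K = (1.825, 0.187), RR gives ψ = 0.107, H_out = 2.847 kJ/mol
  T = 388.0 K: K = (2.630, 0.280), RR gives ψ = 0.468, H_out = 18.330 kJ/mol
  T = 366.1 K: K = (2.215, 0.232), RR gives ψ = 0.324, H_out = 11.606 kJ/mol
  T = 355.1 K: K = (2.016, 0.209), RR gives ψ = 0.230, H_out = 7.607 kJ/mol
  T = 349.6 K: K = (1.919, 0.198), RR gives ψ = 0.172, H_out = 5.334 kJ/mol
  T = 352.4 K: K = (1.968, 0.203), RR gives ψ = 0.202, H_out = 6.519 kJ/mol
  T = 351.0 K: K = (1.943, 0.200), RR gives ψ = 0.188, H_out = 5.935 kJ/mol
Linear interpolation between T = 351.0 (H_out = 5.935) and T = 352.4 (H_out = 6.519) on hF = 6.044 gives T ≈ 351.3 K, at which ψ = 0.19.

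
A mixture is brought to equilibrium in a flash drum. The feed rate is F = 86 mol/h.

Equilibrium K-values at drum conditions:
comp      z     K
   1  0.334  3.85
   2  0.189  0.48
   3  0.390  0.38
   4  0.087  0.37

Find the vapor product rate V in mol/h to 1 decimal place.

V = 28.3 mol/h

Let ψ = V/F and solve Σ zᵢ(Kᵢ−1)/(1+ψ(Kᵢ−1)) = 0.
Check two-phase: ΣzᵢKᵢ = 1.557 > 1 and Σzᵢ/Kᵢ = 1.742 > 1, so g(0) = 0.557 > 0 and g(1) = -0.742 < 0.
Newton iteration, ψ⁰ = 0.51:
  ψ = 0.510: g = -0.1801, g' = -0.941 → ψ = 0.319
  ψ = 0.319: g = 0.0113, g' = -1.106 → ψ = 0.329
Converged at ψ = 0.329.
Then V = ψ·F = 0.3288·86 = 28.3 mol/h and L = F − V = 57.7 mol/h.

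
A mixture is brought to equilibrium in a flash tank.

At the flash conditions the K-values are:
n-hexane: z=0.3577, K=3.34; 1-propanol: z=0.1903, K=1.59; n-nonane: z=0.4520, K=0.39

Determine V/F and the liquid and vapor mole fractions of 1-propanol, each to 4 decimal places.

V/F = 0.5952, x_1-propanol = 0.1408, y_1-propanol = 0.2239

Rachford–Rice: g(V/F) = Σ zᵢ(Kᵢ−1)/(1+V/F(Kᵢ−1)) = 0.
Check two-phase: ΣzᵢKᵢ = 1.6736 > 1 and Σzᵢ/Kᵢ = 1.3858 > 1, so g(0) = 0.6736 > 0 and g(1) = -0.3858 < 0.
Newton–Raphson from V/F = 0.5:
  V/F = 0.5000: g = 0.07570, g' = -0.8036 → V/F = 0.5942
  V/F = 0.5942: g = 0.00081, g' = -0.7929 → V/F = 0.5952
Converged at V/F = 0.5952.
Compositions from xᵢ = zᵢ/(1+V/F(Kᵢ−1)), yᵢ = Kᵢxᵢ:
  n-hexane: x = 0.1495, y = 0.4993
  1-propanol: x = 0.1408, y = 0.2239
  n-nonane: x = 0.7097, y = 0.2768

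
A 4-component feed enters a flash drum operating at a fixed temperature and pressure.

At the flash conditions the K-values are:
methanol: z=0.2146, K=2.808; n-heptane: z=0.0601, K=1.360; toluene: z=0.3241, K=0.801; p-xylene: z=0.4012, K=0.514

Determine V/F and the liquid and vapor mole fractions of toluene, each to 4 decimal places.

Rachford–Rice: g(V/F) = Σ zᵢ(Kᵢ−1)/(1+V/F(Kᵢ−1)) = 0.
Check two-phase: ΣzᵢKᵢ = 1.1502 > 1 and Σzᵢ/Kᵢ = 1.3058 > 1, so g(0) = 0.1502 > 0 and g(1) = -0.3058 < 0.
Newton iteration, V/F⁰ = 0.33:
  V/F = 0.3300: g = -0.03891, g' = -0.4305 → V/F = 0.2396
  V/F = 0.2396: g = 0.00222, g' = -0.4836 → V/F = 0.2442
Converged at V/F = 0.2442.
Compositions from xᵢ = zᵢ/(1+V/F(Kᵢ−1)), yᵢ = Kᵢxᵢ:
  methanol: x = 0.1489, y = 0.4180
  n-heptane: x = 0.0552, y = 0.0751
  toluene: x = 0.3407, y = 0.2729
  p-xylene: x = 0.4552, y = 0.2340

V/F = 0.2442, x_toluene = 0.3407, y_toluene = 0.2729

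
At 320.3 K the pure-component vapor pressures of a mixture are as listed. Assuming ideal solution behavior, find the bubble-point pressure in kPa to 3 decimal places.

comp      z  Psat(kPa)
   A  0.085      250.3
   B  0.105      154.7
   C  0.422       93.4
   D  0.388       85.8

At the bubble point ψ → 0, so ΣzᵢKᵢ = 1 with Kᵢ = Pᵢˢᵃᵗ/P ⇒ P = ΣzᵢPᵢˢᵃᵗ.
P = 0.085·250.3 + 0.105·154.7 + 0.422·93.4 + 0.388·85.8 = 110.224 kPa

Pbub = 110.224 kPa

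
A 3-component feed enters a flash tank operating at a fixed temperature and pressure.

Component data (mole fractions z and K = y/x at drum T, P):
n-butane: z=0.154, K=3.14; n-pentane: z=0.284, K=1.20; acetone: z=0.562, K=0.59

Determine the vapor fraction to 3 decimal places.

ψ = 0.279

Newton iteration, ψ⁰ = 0.57:
  ψ = 0.570: g = -0.1012, g' = -0.313 → ψ = 0.247
  ψ = 0.247: g = 0.0135, g' = -0.429 → ψ = 0.278
  ψ = 0.278: g = 0.0003, g' = -0.408 → ψ = 0.279
Converged at ψ = 0.279.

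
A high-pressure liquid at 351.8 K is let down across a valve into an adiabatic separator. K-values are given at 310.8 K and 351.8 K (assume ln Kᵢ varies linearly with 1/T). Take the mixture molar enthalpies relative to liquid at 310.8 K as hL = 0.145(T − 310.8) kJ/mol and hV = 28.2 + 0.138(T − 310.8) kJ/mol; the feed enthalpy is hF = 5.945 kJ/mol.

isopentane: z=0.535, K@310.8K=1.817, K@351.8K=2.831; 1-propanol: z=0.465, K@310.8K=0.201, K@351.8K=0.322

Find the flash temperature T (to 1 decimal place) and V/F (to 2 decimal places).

T = 316.0 K, V/F = 0.18

Adiabatic flash: solve Rachford–Rice at each trial T, then check hF = ψ·hV(T) + (1−ψ)·hL(T).
  T = 310.8 K: K = (1.817, 0.201), RR gives ψ = 0.100, H_out = 2.832 kJ/mol
  T = 351.8 K: K = (2.831, 0.322), RR gives ψ = 0.535, H_out = 20.882 kJ/mol
  T = 331.3 K: K = (2.299, 0.258), RR gives ψ = 0.363, H_out = 13.165 kJ/mol
  T = 321.1 K: K = (2.053, 0.229), RR gives ψ = 0.252, H_out = 8.585 kJ/mol
  T = 316.0 K: K = (1.934, 0.215), RR gives ψ = 0.184, H_out = 5.929 kJ/mol
  T = 318.6 K: K = (1.994, 0.222), RR gives ψ = 0.220, H_out = 7.322 kJ/mol
  T = 317.3 K: K = (1.964, 0.218), RR gives ψ = 0.202, H_out = 6.636 kJ/mol
Linear interpolation between T = 316.0 (H_out = 5.929) and T = 317.3 (H_out = 6.636) on hF = 5.945 gives T ≈ 316.0 K, at which ψ = 0.18.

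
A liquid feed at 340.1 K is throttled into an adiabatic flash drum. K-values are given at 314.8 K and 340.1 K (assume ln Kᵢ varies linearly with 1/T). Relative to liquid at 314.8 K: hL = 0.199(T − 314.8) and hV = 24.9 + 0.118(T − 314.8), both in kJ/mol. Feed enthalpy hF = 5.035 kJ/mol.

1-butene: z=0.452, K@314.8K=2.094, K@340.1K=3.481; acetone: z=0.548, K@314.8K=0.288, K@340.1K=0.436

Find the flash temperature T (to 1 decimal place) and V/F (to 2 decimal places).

T = 317.0 K, V/F = 0.19

Adiabatic flash: solve Rachford–Rice at each trial T, then check hF = ψ·hV(T) + (1−ψ)·hL(T).
  T = 314.8 K: K = (2.094, 0.288), RR gives ψ = 0.134, H_out = 3.335 kJ/mol
  T = 340.1 K: K = (3.481, 0.436), RR gives ψ = 0.581, H_out = 18.300 kJ/mol
  T = 327.5 K: K = (2.729, 0.357), RR gives ψ = 0.387, H_out = 11.756 kJ/mol
  T = 321.1 K: K = (2.394, 0.321), RR gives ψ = 0.273, H_out = 7.911 kJ/mol
  T = 318.0 K: K = (2.243, 0.305), RR gives ψ = 0.209, H_out = 5.790 kJ/mol
  T = 316.4 K: K = (2.168, 0.296), RR gives ψ = 0.173, H_out = 4.602 kJ/mol
Linear interpolation between T = 316.4 (H_out = 4.602) and T = 318.0 (H_out = 5.790) on hF = 5.035 gives T ≈ 317.0 K, at which ψ = 0.19.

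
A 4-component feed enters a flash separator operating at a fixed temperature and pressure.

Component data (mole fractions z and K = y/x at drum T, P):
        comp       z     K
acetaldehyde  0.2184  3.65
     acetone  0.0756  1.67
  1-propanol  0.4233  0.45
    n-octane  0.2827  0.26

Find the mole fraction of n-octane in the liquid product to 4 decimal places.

Rachford–Rice: g(ψ) = Σ zᵢ(Kᵢ−1)/(1+ψ(Kᵢ−1)) = 0.
Check two-phase: ΣzᵢKᵢ = 1.1874 > 1 and Σzᵢ/Kᵢ = 2.1331 > 1, so g(0) = 0.1874 > 0 and g(1) = -1.1331 < 0.
Newton–Raphson from ψ = 0.44:
  ψ = 0.4400: g = -0.31102, g' = -0.9104 → ψ = 0.0984
  ψ = 0.0984: g = 0.03486, g' = -1.3181 → ψ = 0.1248
  ψ = 0.1248: g = 0.00120, g' = -1.2305 → ψ = 0.1258
Converged at ψ = 0.1258.
Compositions from xᵢ = zᵢ/(1+ψ(Kᵢ−1)), yᵢ = Kᵢxᵢ:
  acetaldehyde: x = 0.1638, y = 0.5979
  acetone: x = 0.0697, y = 0.1164
  1-propanol: x = 0.4548, y = 0.2046
  n-octane: x = 0.3117, y = 0.0810

x_n-octane = 0.3117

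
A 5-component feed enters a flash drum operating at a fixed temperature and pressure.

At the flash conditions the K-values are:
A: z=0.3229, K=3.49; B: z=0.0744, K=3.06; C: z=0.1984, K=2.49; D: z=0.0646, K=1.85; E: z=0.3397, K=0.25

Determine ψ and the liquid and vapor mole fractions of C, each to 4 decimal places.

ψ = 0.6989, x_C = 0.0972, y_C = 0.2420

Material balance + equilibrium reduce to Σ zᵢ(Kᵢ−1)/(1+ψ(Kᵢ−1)) = 0.
g(0) = ΣzᵢKᵢ − 1 = 1.0530 and g(1) = 1 − Σzᵢ/Kᵢ = -0.5902, so a root lies in (0, 1).
Iterate (Newton) starting at ψ = 0.62:
  ψ = 0.6200: g = 0.09678, g' = -1.1769 → ψ = 0.7022
  ψ = 0.7022: g = -0.00425, g' = -1.2941 → ψ = 0.6989
Converged at ψ = 0.6989.
Compositions from xᵢ = zᵢ/(1+ψ(Kᵢ−1)), yᵢ = Kᵢxᵢ:
  A: x = 0.1178, y = 0.4112
  B: x = 0.0305, y = 0.0933
  C: x = 0.0972, y = 0.2420
  D: x = 0.0405, y = 0.0750
  E: x = 0.7140, y = 0.1785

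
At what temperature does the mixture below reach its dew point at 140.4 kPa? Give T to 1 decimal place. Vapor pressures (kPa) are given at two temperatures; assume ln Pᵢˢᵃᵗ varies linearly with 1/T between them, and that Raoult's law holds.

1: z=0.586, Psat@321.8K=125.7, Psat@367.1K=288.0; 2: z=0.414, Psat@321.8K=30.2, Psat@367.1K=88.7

Dew-point temperature: Σzᵢ·P/Pᵢˢᵃᵗ(T) = 1. Interpolate ln Pᵢˢᵃᵗ = aᵢ + bᵢ/T.
  T = 321.8 K: ΣzᵢP/Pᵢˢᵃᵗ = 2.5792
  T = 367.1 K: ΣzᵢP/Pᵢˢᵃᵗ = 0.9410
  T = 344.5 K: ΣzᵢP/Pᵢˢᵃᵗ = 1.5031
  T = 355.8 K: ΣzᵢP/Pᵢˢᵃᵗ = 1.1801
  T = 361.5 K: ΣzᵢP/Pᵢˢᵃᵗ = 1.0508
  T = 364.3 K: ΣzᵢP/Pᵢˢᵃᵗ = 0.9939
Interpolating between 361.5 K and 364.3 K gives T ≈ 364.0 K.

T = 364.0 K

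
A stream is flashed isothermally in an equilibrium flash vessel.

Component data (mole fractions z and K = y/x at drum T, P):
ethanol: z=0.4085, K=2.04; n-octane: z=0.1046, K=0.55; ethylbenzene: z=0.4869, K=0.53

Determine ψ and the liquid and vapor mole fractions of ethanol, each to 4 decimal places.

Rachford–Rice: g(ψ) = Σ zᵢ(Kᵢ−1)/(1+ψ(Kᵢ−1)) = 0.
g(0) = ΣzᵢKᵢ − 1 = 0.1489 and g(1) = 1 − Σzᵢ/Kᵢ = -0.3091, so a root lies in (0, 1).
Newton–Raphson from ψ = 0.7:
  ψ = 0.7000: g = -0.16391, g' = -0.4320 → ψ = 0.3206
  ψ = 0.3206: g = -0.00583, g' = -0.4265 → ψ = 0.3069
Converged at ψ = 0.3069.
Compositions from xᵢ = zᵢ/(1+ψ(Kᵢ−1)), yᵢ = Kᵢxᵢ:
  ethanol: x = 0.3097, y = 0.6317
  n-octane: x = 0.1214, y = 0.0668
  ethylbenzene: x = 0.5690, y = 0.3016

ψ = 0.3069, x_ethanol = 0.3097, y_ethanol = 0.6317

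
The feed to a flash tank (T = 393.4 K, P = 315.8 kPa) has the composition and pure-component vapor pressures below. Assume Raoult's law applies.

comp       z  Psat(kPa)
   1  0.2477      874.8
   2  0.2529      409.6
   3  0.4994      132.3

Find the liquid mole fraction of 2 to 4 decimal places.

x_2 = 0.2318

Raoult's law: Kᵢ = Pᵢˢᵃᵗ/P = Pᵢˢᵃᵗ/315.8.
  K_1 = 874.8/315.8 = 2.770108, K_2 = 409.6/315.8 = 1.297023, K_3 = 132.3/315.8 = 0.418936
Let β = V/F and solve Σ zᵢ(Kᵢ−1)/(1+β(Kᵢ−1)) = 0.
Check two-phase: ΣzᵢKᵢ = 1.2234 > 1 and Σzᵢ/Kᵢ = 1.4765 > 1, so g(0) = 0.2234 > 0 and g(1) = -0.4765 < 0.
Newton–Raphson from β = 0.5:
  β = 0.5000: g = -0.11102, g' = -0.5703 → β = 0.3053
  β = 0.3053: g = 0.00072, g' = -0.5950 → β = 0.3065
Converged at β = 0.3066.
Compositions from xᵢ = zᵢ/(1+β(Kᵢ−1)), yᵢ = Kᵢxᵢ:
  1: x = 0.1606, y = 0.4448
  2: x = 0.2318, y = 0.3006
  3: x = 0.6076, y = 0.2546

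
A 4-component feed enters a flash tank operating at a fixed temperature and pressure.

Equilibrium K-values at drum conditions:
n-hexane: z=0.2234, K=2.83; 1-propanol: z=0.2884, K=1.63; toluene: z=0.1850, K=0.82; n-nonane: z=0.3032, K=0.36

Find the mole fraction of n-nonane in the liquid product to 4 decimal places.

Material balance + equilibrium reduce to Σ zᵢ(Kᵢ−1)/(1+V/F(Kᵢ−1)) = 0.
Check two-phase: ΣzᵢKᵢ = 1.3632 > 1 and Σzᵢ/Kᵢ = 1.3237 > 1, so g(0) = 0.3632 > 0 and g(1) = -0.3237 < 0.
Newton–Raphson from V/F = 0.44:
  V/F = 0.4400: g = 0.06245, g' = -0.5475 → V/F = 0.5541
Converged at V/F = 0.5541.
Compositions from xᵢ = zᵢ/(1+V/F(Kᵢ−1)), yᵢ = Kᵢxᵢ:
  n-hexane: x = 0.1109, y = 0.3139
  1-propanol: x = 0.2138, y = 0.3485
  toluene: x = 0.2055, y = 0.1685
  n-nonane: x = 0.4698, y = 0.1691

x_n-nonane = 0.4698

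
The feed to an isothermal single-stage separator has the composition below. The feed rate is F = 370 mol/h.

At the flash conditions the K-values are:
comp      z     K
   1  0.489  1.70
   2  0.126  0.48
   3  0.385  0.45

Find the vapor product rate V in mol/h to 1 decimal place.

V = 63.3 mol/h

Let ψ = V/F and solve Σ zᵢ(Kᵢ−1)/(1+ψ(Kᵢ−1)) = 0.
g(0) = ΣzᵢKᵢ − 1 = 0.065 and g(1) = 1 − Σzᵢ/Kᵢ = -0.406, so a root lies in (0, 1).
Newton iteration, ψ⁰ = 0.45:
  ψ = 0.450: g = -0.1066, g' = -0.402 → ψ = 0.185
  ψ = 0.185: g = -0.0052, g' = -0.374 → ψ = 0.171
Converged at ψ = 0.171.
Then V = ψ·F = 0.1712·370 = 63.3 mol/h and L = F − V = 306.7 mol/h.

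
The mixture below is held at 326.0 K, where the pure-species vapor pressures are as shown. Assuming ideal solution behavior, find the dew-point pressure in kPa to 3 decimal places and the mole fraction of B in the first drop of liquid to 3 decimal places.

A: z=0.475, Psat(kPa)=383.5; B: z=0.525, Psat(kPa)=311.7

Pdew = 342.126 kPa, x_B = 0.576

At the dew point ψ → 1, so Σzᵢ/Kᵢ = 1 with Kᵢ = Pᵢˢᵃᵗ/P ⇒ 1/P = Σzᵢ/Pᵢˢᵃᵗ.
1/P = 0.475/383.5 + 0.525/311.7 = 0.002923 ⇒ P = 342.126 kPa
xᵢ = zᵢP/Pᵢˢᵃᵗ ⇒ x_B = 0.525·342.126/311.7 = 0.576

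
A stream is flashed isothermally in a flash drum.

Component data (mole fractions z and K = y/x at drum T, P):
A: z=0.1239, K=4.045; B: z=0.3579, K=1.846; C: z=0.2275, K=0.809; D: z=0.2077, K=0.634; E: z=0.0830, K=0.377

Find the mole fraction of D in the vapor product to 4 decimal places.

Rachford–Rice: g(ψ) = Σ zᵢ(Kᵢ−1)/(1+ψ(Kᵢ−1)) = 0.
Feasibility: ΣzᵢKᵢ = 1.5089, Σzᵢ/Kᵢ = 1.0535 — both > 1, two phases present.
Newton iteration, ψ⁰ = 0.46:
  ψ = 0.4600: g = 0.16359, g' = -0.4456 → ψ = 0.8271
  ψ = 0.8271: g = 0.01804, g' = -0.3875 → ψ = 0.8737
  ψ = 0.8737: g = -0.00022, g' = -0.3977 → ψ = 0.8732
Converged at ψ = 0.8732.
Compositions from xᵢ = zᵢ/(1+ψ(Kᵢ−1)), yᵢ = Kᵢxᵢ:
  A: x = 0.0339, y = 0.1370
  B: x = 0.2058, y = 0.3800
  C: x = 0.2730, y = 0.2209
  D: x = 0.3052, y = 0.1935
  E: x = 0.1820, y = 0.0686

y_D = 0.1935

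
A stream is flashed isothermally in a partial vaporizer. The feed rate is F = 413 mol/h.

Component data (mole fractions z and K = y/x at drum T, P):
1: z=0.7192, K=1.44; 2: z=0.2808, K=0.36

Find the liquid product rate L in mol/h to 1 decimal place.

Newton iteration, β⁰ = 0.31:
  β = 0.3100: g = 0.05427, g' = -0.2868 → β = 0.4992
  β = 0.4992: g = -0.00464, g' = -0.3420 → β = 0.4857
  β = 0.4857: g = -0.00004, g' = -0.3367 → β = 0.4856
Converged at β = 0.4856.
Then V = β·F = 0.4856·413 = 200.5 mol/h and L = F − V = 212.5 mol/h.

L = 212.5 mol/h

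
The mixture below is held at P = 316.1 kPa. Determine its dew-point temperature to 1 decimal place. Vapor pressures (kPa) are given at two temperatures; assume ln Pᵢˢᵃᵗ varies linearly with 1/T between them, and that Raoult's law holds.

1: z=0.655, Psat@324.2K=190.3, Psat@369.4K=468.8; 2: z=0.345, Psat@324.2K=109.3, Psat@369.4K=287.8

T = 358.8 K

Dew-point temperature: Σzᵢ·P/Pᵢˢᵃᵗ(T) = 1. Interpolate ln Pᵢˢᵃᵗ = aᵢ + bᵢ/T.
  T = 324.2 K: ΣzᵢP/Pᵢˢᵃᵗ = 2.0857
  T = 369.4 K: ΣzᵢP/Pᵢˢᵃᵗ = 0.8206
  T = 346.8 K: ΣzᵢP/Pᵢˢᵃᵗ = 1.2689
  T = 358.1 K: ΣzᵢP/Pᵢˢᵃᵗ = 1.0134
  T = 363.8 K: ΣzᵢP/Pᵢˢᵃᵗ = 0.9095
  T = 361.0 K: ΣzᵢP/Pᵢˢᵃᵗ = 0.9587
Interpolating between 358.1 K and 361.0 K gives T ≈ 358.8 K.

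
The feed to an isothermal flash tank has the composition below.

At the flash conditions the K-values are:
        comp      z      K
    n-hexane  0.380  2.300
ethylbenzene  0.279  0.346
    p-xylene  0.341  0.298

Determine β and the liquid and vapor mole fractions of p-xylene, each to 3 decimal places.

Let β = V/F and solve Σ zᵢ(Kᵢ−1)/(1+β(Kᵢ−1)) = 0.
Check two-phase: ΣzᵢKᵢ = 1.072 > 1 and Σzᵢ/Kᵢ = 2.116 > 1, so g(0) = 0.072 > 0 and g(1) = -1.116 < 0.
Newton–Raphson from β = 0.54:
  β = 0.540: g = -0.3774, g' = -0.943 → β = 0.140
  β = 0.140: g = -0.0482, g' = -0.811 → β = 0.080
  β = 0.080: g = 0.0010, g' = -0.848 → β = 0.082
Converged at β = 0.082.
Compositions from xᵢ = zᵢ/(1+β(Kᵢ−1)), yᵢ = Kᵢxᵢ:
  n-hexane: x = 0.344, y = 0.790
  ethylbenzene: x = 0.295, y = 0.102
  p-xylene: x = 0.362, y = 0.108

β = 0.082, x_p-xylene = 0.362, y_p-xylene = 0.108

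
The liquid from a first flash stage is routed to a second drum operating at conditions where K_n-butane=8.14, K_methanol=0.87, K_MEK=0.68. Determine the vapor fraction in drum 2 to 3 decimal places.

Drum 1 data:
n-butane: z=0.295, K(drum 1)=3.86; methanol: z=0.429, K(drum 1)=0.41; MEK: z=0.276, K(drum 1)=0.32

Drum 1:
Let ψ₁ = V/F and solve Σ zᵢ(Kᵢ−1)/(1+ψ₁(Kᵢ−1)) = 0.
Feasibility: ΣzᵢKᵢ = 1.403, Σzᵢ/Kᵢ = 1.985 — both > 1, two phases present.
Newton–Raphson from ψ₁ = 0.65:
  ψ₁ = 0.650: g = -0.4518, g' = -1.098 → ψ₁ = 0.239
  ψ₁ = 0.239: g = -0.0170, g' = -1.237 → ψ₁ = 0.225
Converged at ψ₁ = 0.225.
Drum-1 compositions:
  n-butane: x = 0.180, y = 0.693
  methanol: x = 0.495, y = 0.203
  MEK: x = 0.326, y = 0.104
Drum-2 feed = drum-1 liquid: z₂ = (0.1795, 0.4946, 0.3258).
Drum 2:
Let ψ₂ = V/F and solve Σ zᵢ(Kᵢ−1)/(1+ψ₂(Kᵢ−1)) = 0.
Check two-phase: ΣzᵢKᵢ = 2.113 > 1 and Σzᵢ/Kᵢ = 1.070 > 1, so g(0) = 1.113 > 0 and g(1) = -0.070 < 0.
Newton–Raphson from ψ₂ = 0.5:
  ψ₂ = 0.500: g = 0.0876, g' = -0.495 → ψ₂ = 0.677
  ψ₂ = 0.677: g = 0.0161, g' = -0.333 → ψ₂ = 0.725
  ψ₂ = 0.725: g = 0.0007, g' = -0.307 → ψ₂ = 0.727
Converged at ψ₂ = 0.727.
  n-butane: x = 0.029, y = 0.236
  methanol: x = 0.546, y = 0.475
  MEK: x = 0.425, y = 0.289

V/F (drum 2) = 0.727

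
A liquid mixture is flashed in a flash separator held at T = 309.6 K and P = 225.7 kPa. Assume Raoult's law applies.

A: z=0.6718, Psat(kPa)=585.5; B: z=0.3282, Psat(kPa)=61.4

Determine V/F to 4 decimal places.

V/F = 0.7170

Raoult's law: Kᵢ = Pᵢˢᵃᵗ/P = Pᵢˢᵃᵗ/225.7.
  K_A = 585.5/225.7 = 2.594152, K_B = 61.4/225.7 = 0.272043
Material balance + equilibrium reduce to Σ zᵢ(Kᵢ−1)/(1+V/F(Kᵢ−1)) = 0.
Feasibility: ΣzᵢKᵢ = 1.8320, Σzᵢ/Kᵢ = 1.4654 — both > 1, two phases present.
Binary case is linear: z₁(K₁−1)(1+V/F(K₂−1)) + z₂(K₂−1)(1+V/F(K₁−1)) = 0
⇒ V/F = [z₁(K₁−1)+z₂(K₂−1)] / [−(K₁−1)(K₂−1)] = 0.83204/1.16047 = 0.7170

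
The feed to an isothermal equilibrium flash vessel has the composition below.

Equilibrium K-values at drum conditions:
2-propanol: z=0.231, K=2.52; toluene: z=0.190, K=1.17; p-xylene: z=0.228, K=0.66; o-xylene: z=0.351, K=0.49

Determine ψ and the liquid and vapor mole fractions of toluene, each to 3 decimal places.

Newton iteration, ψ⁰ = 0.43:
  ψ = 0.430: g = -0.0777, g' = -0.386 → ψ = 0.229
  ψ = 0.229: g = 0.0049, g' = -0.447 → ψ = 0.240
Converged at ψ = 0.240.
Compositions from xᵢ = zᵢ/(1+ψ(Kᵢ−1)), yᵢ = Kᵢxᵢ:
  2-propanol: x = 0.169, y = 0.427
  toluene: x = 0.183, y = 0.214
  p-xylene: x = 0.248, y = 0.164
  o-xylene: x = 0.400, y = 0.196

ψ = 0.240, x_toluene = 0.183, y_toluene = 0.214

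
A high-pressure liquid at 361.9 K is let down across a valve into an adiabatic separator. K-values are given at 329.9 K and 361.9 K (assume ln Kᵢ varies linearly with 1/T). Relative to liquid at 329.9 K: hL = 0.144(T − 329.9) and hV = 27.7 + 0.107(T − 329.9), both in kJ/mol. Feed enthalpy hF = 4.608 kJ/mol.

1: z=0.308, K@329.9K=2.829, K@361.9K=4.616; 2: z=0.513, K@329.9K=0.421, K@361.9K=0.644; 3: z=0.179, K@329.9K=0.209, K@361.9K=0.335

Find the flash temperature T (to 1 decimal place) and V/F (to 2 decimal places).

Adiabatic flash: solve Rachford–Rice at each trial T, then check hF = ψ·hV(T) + (1−ψ)·hL(T).
  T = 329.9 K: K = (2.829, 0.421, 0.209), RR gives ψ = 0.107, H_out = 2.959 kJ/mol
  T = 361.9 K: K = (4.616, 0.644, 0.335), RR gives ψ = 0.495, H_out = 17.735 kJ/mol
  T = 345.9 K: K = (3.655, 0.526, 0.268), RR gives ψ = 0.304, H_out = 10.534 kJ/mol
  T = 337.9 K: K = (3.225, 0.472, 0.237), RR gives ψ = 0.210, H_out = 6.899 kJ/mol
  T = 333.9 K: K = (3.023, 0.446, 0.223), RR gives ψ = 0.160, H_out = 4.984 kJ/mol
  T = 331.9 K: K = (2.925, 0.433, 0.216), RR gives ψ = 0.134, H_out = 3.987 kJ/mol
Linear interpolation between T = 331.9 (H_out = 3.987) and T = 333.9 (H_out = 4.984) on hF = 4.608 gives T ≈ 333.1 K, at which ψ = 0.15.

T = 333.1 K, V/F = 0.15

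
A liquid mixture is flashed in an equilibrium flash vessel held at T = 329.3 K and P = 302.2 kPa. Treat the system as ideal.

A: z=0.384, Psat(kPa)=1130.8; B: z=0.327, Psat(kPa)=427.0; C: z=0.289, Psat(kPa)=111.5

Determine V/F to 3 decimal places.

Raoult's law: Kᵢ = Pᵢˢᵃᵗ/P = Pᵢˢᵃᵗ/302.2.
  K_A = 1130.8/302.2 = 3.74189, K_B = 427.0/302.2 = 1.41297, K_C = 111.5/302.2 = 0.36896
Material balance + equilibrium reduce to Σ zᵢ(Kᵢ−1)/(1+V/F(Kᵢ−1)) = 0.
Check two-phase: ΣzᵢKᵢ = 2.006 > 1 and Σzᵢ/Kᵢ = 1.117 > 1, so g(0) = 1.006 > 0 and g(1) = -0.117 < 0.
Newton–Raphson from V/F = 0.5:
  V/F = 0.500: g = 0.2896, g' = -0.798 → V/F = 0.863
  V/F = 0.863: g = 0.0118, g' = -0.840 → V/F = 0.877
Converged at V/F = 0.877.

V/F = 0.877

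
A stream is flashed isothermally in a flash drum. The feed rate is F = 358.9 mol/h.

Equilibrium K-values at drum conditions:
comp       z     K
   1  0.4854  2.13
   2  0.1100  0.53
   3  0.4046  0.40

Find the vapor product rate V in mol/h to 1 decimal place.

V = 140.3 mol/h

Rachford–Rice: g(ψ) = Σ zᵢ(Kᵢ−1)/(1+ψ(Kᵢ−1)) = 0.
Feasibility: ΣzᵢKᵢ = 1.2540, Σzᵢ/Kᵢ = 1.4469 — both > 1, two phases present.
Newton iteration, ψ⁰ = 0.67:
  ψ = 0.6700: g = -0.16925, g' = -0.6598 → ψ = 0.4135
  ψ = 0.4135: g = -0.01320, g' = -0.5830 → ψ = 0.3908
Converged at ψ = 0.3909.
Then V = ψ·F = 0.3909·358.9 = 140.3 mol/h and L = F − V = 218.6 mol/h.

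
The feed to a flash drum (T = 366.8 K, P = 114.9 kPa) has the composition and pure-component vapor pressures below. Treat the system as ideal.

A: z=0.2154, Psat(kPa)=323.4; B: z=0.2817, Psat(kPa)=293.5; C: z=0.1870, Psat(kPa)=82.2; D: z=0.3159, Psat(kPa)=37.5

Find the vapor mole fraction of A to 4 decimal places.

Raoult's law: Kᵢ = Pᵢˢᵃᵗ/P = Pᵢˢᵃᵗ/114.9.
  K_A = 323.4/114.9 = 2.814621, K_B = 293.5/114.9 = 2.554395, K_C = 82.2/114.9 = 0.715405, K_D = 37.5/114.9 = 0.326371
Newton iteration, ψ⁰ = 0.5:
  ψ = 0.5000: g = 0.06839, g' = -0.7570 → ψ = 0.5903
  ψ = 0.5903: g = -0.00021, g' = -0.7674 → ψ = 0.5901
Converged at ψ = 0.5901.
Compositions from xᵢ = zᵢ/(1+ψ(Kᵢ−1)), yᵢ = Kᵢxᵢ:
  A: x = 0.1040, y = 0.2928
  B: x = 0.1469, y = 0.3753
  C: x = 0.2247, y = 0.1608
  D: x = 0.5243, y = 0.1711

y_A = 0.2928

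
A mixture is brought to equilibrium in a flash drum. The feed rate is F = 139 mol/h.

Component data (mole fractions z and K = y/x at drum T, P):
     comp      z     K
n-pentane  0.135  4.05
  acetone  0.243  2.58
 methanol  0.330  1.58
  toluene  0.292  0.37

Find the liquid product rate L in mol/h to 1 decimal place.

L = 19.0 mol/h

Rachford–Rice: g(V/F) = Σ zᵢ(Kᵢ−1)/(1+V/F(Kᵢ−1)) = 0.
Check two-phase: ΣzᵢKᵢ = 1.803 > 1 and Σzᵢ/Kᵢ = 1.126 > 1, so g(0) = 0.803 > 0 and g(1) = -0.126 < 0.
Newton–Raphson from V/F = 0.63:
  V/F = 0.630: g = 0.1685, g' = -0.678 → V/F = 0.879
  V/F = 0.879: g = -0.0126, g' = -0.829 → V/F = 0.863
Converged at V/F = 0.863.
Then V = V/F·F = 0.8633·139 = 120.0 mol/h and L = F − V = 19.0 mol/h.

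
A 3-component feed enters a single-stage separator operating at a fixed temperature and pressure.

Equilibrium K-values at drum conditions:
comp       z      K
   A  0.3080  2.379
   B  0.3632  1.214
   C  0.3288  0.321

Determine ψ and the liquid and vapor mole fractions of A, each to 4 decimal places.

Material balance + equilibrium reduce to Σ zᵢ(Kᵢ−1)/(1+ψ(Kᵢ−1)) = 0.
g(0) = ΣzᵢKᵢ − 1 = 0.2792 and g(1) = 1 − Σzᵢ/Kᵢ = -0.4529, so a root lies in (0, 1).
Newton–Raphson from ψ = 0.47:
  ψ = 0.4700: g = 0.00043, g' = -0.5564 → ψ = 0.4708
Converged at ψ = 0.4708.
Compositions from xᵢ = zᵢ/(1+ψ(Kᵢ−1)), yᵢ = Kᵢxᵢ:
  A: x = 0.1868, y = 0.4443
  B: x = 0.3300, y = 0.4006
  C: x = 0.4833, y = 0.1551

ψ = 0.4708, x_A = 0.1868, y_A = 0.4443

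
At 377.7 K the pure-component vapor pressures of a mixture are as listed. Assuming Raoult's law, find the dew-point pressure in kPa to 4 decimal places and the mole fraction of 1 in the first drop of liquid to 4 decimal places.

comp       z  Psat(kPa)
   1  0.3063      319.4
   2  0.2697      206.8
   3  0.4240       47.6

At the dew point ψ → 1, so Σzᵢ/Kᵢ = 1 with Kᵢ = Pᵢˢᵃᵗ/P ⇒ 1/P = Σzᵢ/Pᵢˢᵃᵗ.
1/P = 0.3063/319.4 + 0.2697/206.8 + 0.4240/47.6 = 0.0111707 ⇒ P = 89.5198 kPa
xᵢ = zᵢP/Pᵢˢᵃᵗ ⇒ x_1 = 0.3063·89.5198/319.4 = 0.0858

Pdew = 89.5198 kPa, x_1 = 0.0858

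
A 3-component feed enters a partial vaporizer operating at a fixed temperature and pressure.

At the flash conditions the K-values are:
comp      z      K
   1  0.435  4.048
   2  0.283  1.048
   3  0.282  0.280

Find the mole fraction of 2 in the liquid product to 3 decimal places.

Let β = V/F and solve Σ zᵢ(Kᵢ−1)/(1+β(Kᵢ−1)) = 0.
Check two-phase: ΣzᵢKᵢ = 2.136 > 1 and Σzᵢ/Kᵢ = 1.385 > 1, so g(0) = 1.136 > 0 and g(1) = -0.385 < 0.
Newton iteration, β⁰ = 0.5:
  β = 0.500: g = 0.2213, g' = -0.992 → β = 0.723
  β = 0.723: g = 0.0034, g' = -1.030 → β = 0.726
Converged at β = 0.726.
Compositions from xᵢ = zᵢ/(1+β(Kᵢ−1)), yᵢ = Kᵢxᵢ:
  1: x = 0.135, y = 0.548
  2: x = 0.273, y = 0.287
  3: x = 0.591, y = 0.166

x_2 = 0.273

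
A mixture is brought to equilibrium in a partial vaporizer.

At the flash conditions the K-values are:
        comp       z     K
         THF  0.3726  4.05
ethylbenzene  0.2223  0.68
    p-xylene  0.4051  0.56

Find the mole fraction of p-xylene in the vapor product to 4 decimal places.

Material balance + equilibrium reduce to Σ zᵢ(Kᵢ−1)/(1+V/F(Kᵢ−1)) = 0.
Check two-phase: ΣzᵢKᵢ = 1.8870 > 1 and Σzᵢ/Kᵢ = 1.1423 > 1, so g(0) = 0.8870 > 0 and g(1) = -0.1423 < 0.
Iterate (Newton) starting at V/F = 0.7:
  V/F = 0.7000: g = 0.01325, g' = -0.5542 → V/F = 0.7239
  V/F = 0.7239: g = 0.00012, g' = -0.5443 → V/F = 0.7241
Converged at V/F = 0.7241.
Compositions from xᵢ = zᵢ/(1+V/F(Kᵢ−1)), yᵢ = Kᵢxᵢ:
  THF: x = 0.1161, y = 0.4703
  ethylbenzene: x = 0.2893, y = 0.1968
  p-xylene: x = 0.5945, y = 0.3329

y_p-xylene = 0.3329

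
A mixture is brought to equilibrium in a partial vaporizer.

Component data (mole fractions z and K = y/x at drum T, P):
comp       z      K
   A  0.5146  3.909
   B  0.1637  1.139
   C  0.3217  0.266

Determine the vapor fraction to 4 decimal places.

Rachford–Rice: g(ψ) = Σ zᵢ(Kᵢ−1)/(1+ψ(Kᵢ−1)) = 0.
Feasibility: ΣzᵢKᵢ = 2.2836, Σzᵢ/Kᵢ = 1.4848 — both > 1, two phases present.
Newton iteration, ψ⁰ = 0.69:
  ψ = 0.6900: g = 0.04012, g' = -1.1957 → ψ = 0.7236
  ψ = 0.7236: g = -0.00075, g' = -1.2426 → ψ = 0.7230
Converged at ψ = 0.7230.

ψ = 0.7230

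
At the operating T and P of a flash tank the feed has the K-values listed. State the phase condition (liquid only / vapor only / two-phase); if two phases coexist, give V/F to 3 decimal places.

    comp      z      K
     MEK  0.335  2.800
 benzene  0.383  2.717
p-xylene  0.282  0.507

vapor only

ΣzᵢKᵢ = 2.122; Σzᵢ/Kᵢ = 0.817.
Since Σzᵢ/Kᵢ < 1 the mixture is above its dew point — single vapor phase.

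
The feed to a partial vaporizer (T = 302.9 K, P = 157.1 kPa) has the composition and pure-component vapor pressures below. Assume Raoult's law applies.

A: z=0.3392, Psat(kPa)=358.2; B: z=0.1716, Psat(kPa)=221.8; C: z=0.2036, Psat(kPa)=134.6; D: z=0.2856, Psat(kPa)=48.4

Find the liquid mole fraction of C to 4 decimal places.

x_C = 0.2187

Raoult's law: Kᵢ = Pᵢˢᵃᵗ/P = Pᵢˢᵃᵗ/157.1.
  K_A = 358.2/157.1 = 2.280076, K_B = 221.8/157.1 = 1.411840, K_C = 134.6/157.1 = 0.856779, K_D = 48.4/157.1 = 0.308084
Material balance + equilibrium reduce to Σ zᵢ(Kᵢ−1)/(1+β(Kᵢ−1)) = 0.
Check two-phase: ΣzᵢKᵢ = 1.2781 > 1 and Σzᵢ/Kᵢ = 1.4350 > 1, so g(0) = 0.2781 > 0 and g(1) = -0.4350 < 0.
Newton iteration, β⁰ = 0.51:
  β = 0.5100: g = -0.01572, g' = -0.5547 → β = 0.4817
  β = 0.4817: g = -0.00014, g' = -0.5454 → β = 0.4814
Converged at β = 0.4814.
Compositions from xᵢ = zᵢ/(1+β(Kᵢ−1)), yᵢ = Kᵢxᵢ:
  A: x = 0.2099, y = 0.4785
  B: x = 0.1432, y = 0.2022
  C: x = 0.2187, y = 0.1874
  D: x = 0.4282, y = 0.1319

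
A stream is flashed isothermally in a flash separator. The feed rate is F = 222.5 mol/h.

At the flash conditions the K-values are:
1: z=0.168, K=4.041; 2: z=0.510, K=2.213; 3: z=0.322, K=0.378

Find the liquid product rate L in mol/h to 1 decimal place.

Material balance + equilibrium reduce to Σ zᵢ(Kᵢ−1)/(1+V/F(Kᵢ−1)) = 0.
g(0) = ΣzᵢKᵢ − 1 = 0.929 and g(1) = 1 − Σzᵢ/Kᵢ = -0.124, so a root lies in (0, 1).
Iterate (Newton) starting at V/F = 0.63:
  V/F = 0.630: g = 0.1965, g' = -0.761 → V/F = 0.888
  V/F = 0.888: g = -0.0118, g' = -0.910 → V/F = 0.875
Converged at V/F = 0.875.
Then V = V/F·F = 0.8752·222.5 = 194.7 mol/h and L = F − V = 27.8 mol/h.

L = 27.8 mol/h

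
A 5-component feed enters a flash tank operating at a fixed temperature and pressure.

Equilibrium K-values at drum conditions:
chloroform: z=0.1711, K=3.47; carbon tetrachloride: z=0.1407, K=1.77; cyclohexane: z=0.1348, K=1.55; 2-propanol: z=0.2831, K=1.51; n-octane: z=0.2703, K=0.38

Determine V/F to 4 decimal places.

Material balance + equilibrium reduce to Σ zᵢ(Kᵢ−1)/(1+V/F(Kᵢ−1)) = 0.
g(0) = ΣzᵢKᵢ − 1 = 0.5819 and g(1) = 1 − Σzᵢ/Kᵢ = -0.1146, so a root lies in (0, 1).
Newton–Raphson from V/F = 0.5:
  V/F = 0.5000: g = 0.19763, g' = -0.5425 → V/F = 0.8643
  V/F = 0.8643: g = -0.01073, g' = -0.6728 → V/F = 0.8483
  V/F = 0.8483: g = -0.00013, g' = -0.6567 → V/F = 0.8481
Converged at V/F = 0.8481.

V/F = 0.8481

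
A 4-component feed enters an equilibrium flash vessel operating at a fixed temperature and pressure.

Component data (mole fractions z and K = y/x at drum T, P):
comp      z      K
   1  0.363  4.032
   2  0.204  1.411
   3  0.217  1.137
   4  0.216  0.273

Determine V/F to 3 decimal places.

V/F = 0.836

Rachford–Rice: g(V/F) = Σ zᵢ(Kᵢ−1)/(1+V/F(Kᵢ−1)) = 0.
g(0) = ΣzᵢKᵢ − 1 = 1.057 and g(1) = 1 − Σzᵢ/Kᵢ = -0.217, so a root lies in (0, 1).
Iterate (Newton) starting at V/F = 0.5:
  V/F = 0.500: g = 0.2881, g' = -0.836 → V/F = 0.845
  V/F = 0.845: g = -0.0088, g' = -1.052 → V/F = 0.836
Converged at V/F = 0.836.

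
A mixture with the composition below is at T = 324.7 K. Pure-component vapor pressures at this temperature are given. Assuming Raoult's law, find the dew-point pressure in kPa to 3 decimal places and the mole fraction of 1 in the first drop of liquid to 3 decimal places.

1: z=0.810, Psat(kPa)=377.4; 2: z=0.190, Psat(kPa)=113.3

Pdew = 261.559 kPa, x_1 = 0.561

At the dew point ψ → 1, so Σzᵢ/Kᵢ = 1 with Kᵢ = Pᵢˢᵃᵗ/P ⇒ 1/P = Σzᵢ/Pᵢˢᵃᵗ.
1/P = 0.810/377.4 + 0.190/113.3 = 0.003823 ⇒ P = 261.559 kPa
xᵢ = zᵢP/Pᵢˢᵃᵗ ⇒ x_1 = 0.810·261.559/377.4 = 0.561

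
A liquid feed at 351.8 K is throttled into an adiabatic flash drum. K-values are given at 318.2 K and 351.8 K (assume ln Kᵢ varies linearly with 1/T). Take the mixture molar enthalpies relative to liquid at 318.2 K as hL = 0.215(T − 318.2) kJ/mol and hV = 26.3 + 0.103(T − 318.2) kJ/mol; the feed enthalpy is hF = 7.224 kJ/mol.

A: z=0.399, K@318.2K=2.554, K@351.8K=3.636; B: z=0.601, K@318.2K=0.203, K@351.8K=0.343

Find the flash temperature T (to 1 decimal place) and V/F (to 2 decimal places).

Adiabatic flash: solve Rachford–Rice at each trial T, then check hF = ψ·hV(T) + (1−ψ)·hL(T).
  T = 318.2 K: K = (2.554, 0.203), RR gives ψ = 0.114, H_out = 2.995 kJ/mol
  T = 351.8 K: K = (3.636, 0.343), RR gives ψ = 0.379, H_out = 15.772 kJ/mol
  T = 335.0 K: K = (3.074, 0.267), RR gives ψ = 0.255, H_out = 9.836 kJ/mol
  T = 326.6 K: K = (2.809, 0.234), RR gives ψ = 0.188, H_out = 6.586 kJ/mol
  T = 330.8 K: K = (2.940, 0.250), RR gives ψ = 0.222, H_out = 8.245 kJ/mol
  T = 328.7 K: K = (2.874, 0.242), RR gives ψ = 0.206, H_out = 7.425 kJ/mol
Linear interpolation between T = 326.6 (H_out = 6.586) and T = 328.7 (H_out = 7.425) on hF = 7.224 gives T ≈ 328.2 K, at which ψ = 0.20.

T = 328.2 K, V/F = 0.20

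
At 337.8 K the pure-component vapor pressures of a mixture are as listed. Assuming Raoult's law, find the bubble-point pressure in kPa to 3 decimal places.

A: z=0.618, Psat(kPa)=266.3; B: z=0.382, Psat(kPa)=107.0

At the bubble point ψ → 0, so ΣzᵢKᵢ = 1 with Kᵢ = Pᵢˢᵃᵗ/P ⇒ P = ΣzᵢPᵢˢᵃᵗ.
P = 0.618·266.3 + 0.382·107.0 = 205.447 kPa

Pbub = 205.447 kPa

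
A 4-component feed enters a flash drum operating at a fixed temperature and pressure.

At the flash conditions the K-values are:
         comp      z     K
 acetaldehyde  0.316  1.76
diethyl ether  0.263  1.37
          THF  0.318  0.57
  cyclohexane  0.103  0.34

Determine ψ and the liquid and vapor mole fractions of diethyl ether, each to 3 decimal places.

ψ = 0.437, x_diethyl ether = 0.226, y_diethyl ether = 0.310

Newton–Raphson from ψ = 0.55:
  ψ = 0.550: g = -0.0356, g' = -0.327 → ψ = 0.441
  ψ = 0.441: g = -0.0011, g' = -0.308 → ψ = 0.437
Converged at ψ = 0.437.
Compositions from xᵢ = zᵢ/(1+ψ(Kᵢ−1)), yᵢ = Kᵢxᵢ:
  acetaldehyde: x = 0.237, y = 0.417
  diethyl ether: x = 0.226, y = 0.310
  THF: x = 0.392, y = 0.223
  cyclohexane: x = 0.145, y = 0.049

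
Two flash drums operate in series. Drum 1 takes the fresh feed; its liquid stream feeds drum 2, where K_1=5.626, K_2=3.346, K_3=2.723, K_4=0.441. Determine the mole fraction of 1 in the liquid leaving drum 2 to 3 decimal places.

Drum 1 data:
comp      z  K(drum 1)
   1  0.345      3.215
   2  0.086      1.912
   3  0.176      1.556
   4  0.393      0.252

Drum 1:
Let ψ₁ = V/F and solve Σ zᵢ(Kᵢ−1)/(1+ψ₁(Kᵢ−1)) = 0.
Check two-phase: ΣzᵢKᵢ = 1.646 > 1 and Σzᵢ/Kᵢ = 1.825 > 1, so g(0) = 0.646 > 0 and g(1) = -0.825 < 0.
Iterate (Newton) starting at ψ₁ = 0.69:
  ψ₁ = 0.690: g = -0.1864, g' = -1.259 → ψ₁ = 0.542
  ψ₁ = 0.542: g = -0.0194, g' = -1.036 → ψ₁ = 0.523
Converged at ψ₁ = 0.523.
Drum-1 compositions:
  1: x = 0.160, y = 0.514
  2: x = 0.058, y = 0.111
  3: x = 0.136, y = 0.212
  4: x = 0.646, y = 0.163
Drum-2 feed = drum-1 liquid: z₂ = (0.1598, 0.0582, 0.1363, 0.6456).
Drum 2:
Rachford–Rice: g(ψ₂) = Σ zᵢ(Kᵢ−1)/(1+ψ₂(Kᵢ−1)) = 0.
g(0) = ΣzᵢKᵢ − 1 = 0.750 and g(1) = 1 − Σzᵢ/Kᵢ = -0.560, so a root lies in (0, 1).
Newton iteration, ψ₂⁰ = 0.5:
  ψ₂ = 0.500: g = -0.0887, g' = -0.885 → ψ₂ = 0.400
  ψ₂ = 0.400: g = 0.0043, g' = -0.983 → ψ₂ = 0.404
Converged at ψ₂ = 0.404.
  1: x = 0.056, y = 0.313
  2: x = 0.030, y = 0.100
  3: x = 0.080, y = 0.219
  4: x = 0.834, y = 0.368

x_1 (drum 2) = 0.056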